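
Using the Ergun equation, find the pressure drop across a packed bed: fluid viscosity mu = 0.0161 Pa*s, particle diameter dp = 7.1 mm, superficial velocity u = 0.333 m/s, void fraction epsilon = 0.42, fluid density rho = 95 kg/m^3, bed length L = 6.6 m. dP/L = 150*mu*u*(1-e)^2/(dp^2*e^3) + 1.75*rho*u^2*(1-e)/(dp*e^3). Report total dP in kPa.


dp = 7.1 mm = 0.0071 m
Viscous term = 150*0.0161*0.333*(1-0.42)^2 / (0.0071^2*0.42^3) = 72435.7
Inertial term = 1.75*95*0.333^2*(1-0.42) / (0.0071*0.42^3) = 20326.9
dP/L = 72435.7 + 20326.9 = 92762.6 Pa/m
dP = 92762.6 * 6.6 / 1000 = 612.2 kPa

612.2 kPa


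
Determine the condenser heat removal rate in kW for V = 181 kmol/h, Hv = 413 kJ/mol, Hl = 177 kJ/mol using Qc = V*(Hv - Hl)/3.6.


Qc = 181 * (413 - 177) / 3.6 = 181 * 236 / 3.6 = 11870

11870 kW


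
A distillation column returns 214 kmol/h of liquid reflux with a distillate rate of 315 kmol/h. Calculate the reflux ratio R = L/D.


Reflux ratio definition: R = L / D (liquid returned / distillate withdrawn)
L = 214 kmol/h, D = 315 kmol/h
R = 214 / 315 = 0.6794

0.6794


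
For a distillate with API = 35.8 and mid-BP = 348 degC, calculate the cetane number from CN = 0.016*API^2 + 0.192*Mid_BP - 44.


CN = 0.016 * 35.8^2 + 0.192 * 348 - 44
CN = 20.50624 + 66.816 - 44 = 43.32224

43.32224


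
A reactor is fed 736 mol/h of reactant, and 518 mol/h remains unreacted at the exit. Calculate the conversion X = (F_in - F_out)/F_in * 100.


X = (F_in - F_out) / F_in * 100
Moles reacted = 736 - 518 = 218
X = 218 / 736 * 100
= 0.2962 * 100
= 29.62 %

29.62 %


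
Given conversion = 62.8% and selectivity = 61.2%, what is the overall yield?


Overall yield = conversion (%) * selectivity (%) / 100
Conversion = 62.8%, Selectivity = 61.2%
Y = 62.8 * 61.2 / 100
= 38.4336 %

38.4336 %


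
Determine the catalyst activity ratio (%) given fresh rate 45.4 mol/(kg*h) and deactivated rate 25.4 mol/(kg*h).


Activity (%) = (rate_used / rate_fresh) * 100
rate_used = 25.4, rate_fresh = 45.4
= (25.4 / 45.4) * 100
= 0.5595 * 100 = 55.95

55.95 %


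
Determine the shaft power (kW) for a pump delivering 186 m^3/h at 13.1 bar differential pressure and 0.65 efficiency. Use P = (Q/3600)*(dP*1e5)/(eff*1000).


Q = 186 / 3600 = 0.0516667 m^3/s
P = 0.0516667 * (13.1 * 1e5) / 0.65 / 1000 = 104.1

104.1 kW


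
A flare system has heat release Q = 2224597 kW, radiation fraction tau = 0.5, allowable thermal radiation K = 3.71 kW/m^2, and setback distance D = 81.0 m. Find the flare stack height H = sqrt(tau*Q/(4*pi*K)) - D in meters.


tau*Q/(4*pi*K) = 0.5 * 2224597 / (4 * pi * 3.71) = 23858.2
sqrt(23858.2) = 154.461
H = 154.461 - 81.0 = 73.46

73.46 m


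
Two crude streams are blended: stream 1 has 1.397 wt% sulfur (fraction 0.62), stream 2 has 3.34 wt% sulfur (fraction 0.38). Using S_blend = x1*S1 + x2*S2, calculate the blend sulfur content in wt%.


Linear sulfur blending: S_blend = x1*S1 + x2*S2
Contribution 1: 0.62 * 1.397 = 0.86614 wt%
Contribution 2: 0.38 * 3.34 = 1.2692 wt%
S_blend = 0.86614 + 1.2692 = 2.13534

2.13534 wt%


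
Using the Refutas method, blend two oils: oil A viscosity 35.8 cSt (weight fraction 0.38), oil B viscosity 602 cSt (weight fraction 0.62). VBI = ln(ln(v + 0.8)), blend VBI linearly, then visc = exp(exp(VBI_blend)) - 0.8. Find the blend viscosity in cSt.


Refutas method: VBN_i = 14.534*ln(ln(visc_i + 0.8)) + 10.975, blended linearly by mass fraction; since VBN is linear in VBI_i = ln(ln(visc_i + 0.8)) and the fractions sum to 1, blend VBI directly: visc = exp(exp(VBI_blend)) - 0.8
VBI_1 = ln(ln(35.8 + 0.8)) = 1.28095
VBI_2 = ln(ln(602 + 0.8)) = 1.85655
VBI_blend = 0.38 * 1.28095 + 0.62 * 1.85655 = 1.63782
visc_blend = exp(exp(1.63782)) - 0.8 = 170.6

170.6 cSt


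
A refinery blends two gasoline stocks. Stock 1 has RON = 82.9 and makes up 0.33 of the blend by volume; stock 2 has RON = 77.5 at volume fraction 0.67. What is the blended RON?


Linear blending: RON_blend = sum(vi * RONi)
Contribution 1: 0.33 * 82.9 = 27.357
Contribution 2: 0.67 * 77.5 = 51.925
RON_blend = 27.357 + 51.925 = 79.282

79.282


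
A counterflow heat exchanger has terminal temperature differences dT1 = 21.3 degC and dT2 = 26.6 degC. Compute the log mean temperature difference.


LMTD = (dT1 - dT2) / ln(dT1/dT2)
= (21.3 - 26.6) / ln(21.3 / 26.6) = -5.3 / -0.222204 = 23.85

23.85 degC


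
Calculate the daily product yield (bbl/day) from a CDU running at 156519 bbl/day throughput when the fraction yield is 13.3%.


Crude throughput = 156519 bbl/day
Fraction yield = 13.3%
yield = throughput * fraction / 100
yield = 156519 * 13.3 / 100 = 20817.027

20817.027 bbl/day


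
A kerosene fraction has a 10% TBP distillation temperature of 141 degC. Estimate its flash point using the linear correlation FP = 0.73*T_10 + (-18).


FP = 0.73 * 141 + (-18) = 84.93

84.93 degC


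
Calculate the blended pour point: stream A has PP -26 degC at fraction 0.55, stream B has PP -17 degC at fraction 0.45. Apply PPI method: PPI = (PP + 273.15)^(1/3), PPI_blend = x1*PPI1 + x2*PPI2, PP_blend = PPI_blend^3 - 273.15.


PPI_1 = (-26 + 273.15)^(1/3) = 6.275575
PPI_2 = (-17 + 273.15)^(1/3) = 6.350844
PPI_blend = 0.55 * 6.275575 + 0.45 * 6.350844 = 6.309446
PP_blend = 6.309446^3 - 273.15 = 251.1734 - 273.15 = -21.98

-21.98 degC


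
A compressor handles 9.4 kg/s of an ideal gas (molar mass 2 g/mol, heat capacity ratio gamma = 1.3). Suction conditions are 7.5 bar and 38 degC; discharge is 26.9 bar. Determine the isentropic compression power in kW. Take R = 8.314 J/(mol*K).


Isentropic work: W = m*(gamma/(gamma-1))*(R*T1/MW)*((P2/P1)^((gamma-1)/gamma) - 1)
T1 = 38 + 273.15 = 311.15 K
Pressure ratio = 26.9 / 7.5 = 3.58667
Exponent = (1.3 - 1)/1.3 = 0.230769
(P2/P1)^exp - 1 = 3.58667^0.230769 - 1 = 0.342782
W = 9.4 * 1.3 / 0.3 * 8.314 * 311.15 / 2 * 0.342782 = 18060

18060 kW


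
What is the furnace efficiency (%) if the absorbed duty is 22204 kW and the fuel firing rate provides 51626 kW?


Furnace efficiency = Q_absorbed / Q_fuel * 100
= 22204 / 51626 * 100 = 43.01

43.01 %


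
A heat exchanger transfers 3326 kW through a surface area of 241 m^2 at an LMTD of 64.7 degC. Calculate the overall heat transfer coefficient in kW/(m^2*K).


From Q = U*A*LMTD, U = Q / (A * LMTD)
U = 3326 / (241 * 64.7) = 3326 / 15592.7 = 0.2133

0.2133 kW/(m^2*K)


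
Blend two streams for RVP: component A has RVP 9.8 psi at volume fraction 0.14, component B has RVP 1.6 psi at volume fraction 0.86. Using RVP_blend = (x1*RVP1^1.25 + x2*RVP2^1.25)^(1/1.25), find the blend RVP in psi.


Chevron index: RVP_blend = (sum xi*RVPi^1.25)^(1/1.25)
RVP^1.25 terms: 0.14 * 9.8^1.25 + 0.86 * 1.6^1.25 = 3.97507
RVP_blend = 3.97507^(1/1.25) = 3.016

3.016 psi


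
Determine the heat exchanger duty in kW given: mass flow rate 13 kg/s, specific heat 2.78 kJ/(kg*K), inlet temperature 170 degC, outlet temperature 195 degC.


Q = m_dot * cp * delta_T
delta_T = 195 - 170 = 25 K
Q = 13 * 2.78 * 25
= 36.14 * 25
= 903.5 kW

903.5 kW


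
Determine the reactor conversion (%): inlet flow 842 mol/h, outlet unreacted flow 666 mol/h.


X = (F_in - F_out) / F_in * 100
Moles reacted = 842 - 666 = 176
X = 176 / 842 * 100
= 0.2090 * 100
= 20.90 %

20.90 %


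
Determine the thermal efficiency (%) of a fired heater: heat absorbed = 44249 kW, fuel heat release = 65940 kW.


Furnace efficiency = Q_absorbed / Q_fuel * 100
= 44249 / 65940 * 100 = 67.10

67.10 %


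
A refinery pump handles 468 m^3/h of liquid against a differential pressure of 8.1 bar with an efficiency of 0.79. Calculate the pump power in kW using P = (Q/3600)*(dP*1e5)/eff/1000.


Q = 468 / 3600 = 0.13 m^3/s
P = 0.13 * (8.1 * 1e5) / 0.79 / 1000 = 133.3

133.3 kW


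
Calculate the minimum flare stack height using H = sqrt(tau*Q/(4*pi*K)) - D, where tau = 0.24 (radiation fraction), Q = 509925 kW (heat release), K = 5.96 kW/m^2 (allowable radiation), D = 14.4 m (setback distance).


tau*Q/(4*pi*K) = 0.24 * 509925 / (4 * pi * 5.96) = 1634.04
sqrt(1634.04) = 40.4233
H = 40.4233 - 14.4 = 26.02

26.02 m


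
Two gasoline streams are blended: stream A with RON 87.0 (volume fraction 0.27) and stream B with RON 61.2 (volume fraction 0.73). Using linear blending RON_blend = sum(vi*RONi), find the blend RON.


Linear blending: RON_blend = sum(vi * RONi)
Contribution 1: 0.27 * 87.0 = 23.49
Contribution 2: 0.73 * 61.2 = 44.676
RON_blend = 23.49 + 44.676 = 68.166

68.166


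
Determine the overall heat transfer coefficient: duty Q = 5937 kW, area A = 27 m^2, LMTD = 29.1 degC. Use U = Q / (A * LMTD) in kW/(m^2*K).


From Q = U*A*LMTD, U = Q / (A * LMTD)
U = 5937 / (27 * 29.1) = 5937 / 785.7 = 7.556

7.556 kW/(m^2*K)


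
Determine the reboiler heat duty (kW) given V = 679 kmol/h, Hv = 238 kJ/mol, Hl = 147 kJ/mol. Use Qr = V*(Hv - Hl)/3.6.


Qr = 679 * (238 - 147) / 3.6 = 679 * 91 / 3.6 = 17160

17160 kW


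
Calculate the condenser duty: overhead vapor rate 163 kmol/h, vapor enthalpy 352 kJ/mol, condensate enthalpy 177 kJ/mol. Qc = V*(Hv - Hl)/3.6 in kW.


Qc = 163 * (352 - 177) / 3.6 = 163 * 175 / 3.6 = 7924

7924 kW


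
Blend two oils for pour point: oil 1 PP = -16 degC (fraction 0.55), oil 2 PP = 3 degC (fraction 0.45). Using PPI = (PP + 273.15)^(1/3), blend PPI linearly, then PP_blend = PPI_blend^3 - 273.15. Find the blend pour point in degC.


PPI_1 = (-16 + 273.15)^(1/3) = 6.359098
PPI_2 = (3 + 273.15)^(1/3) = 6.512009
PPI_blend = 0.55 * 6.359098 + 0.45 * 6.512009 = 6.427908
PP_blend = 6.427908^3 - 273.15 = 265.5883 - 273.15 = -7.56

-7.56 degC


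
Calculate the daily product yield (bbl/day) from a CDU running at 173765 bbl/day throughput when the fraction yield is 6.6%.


Crude throughput = 173765 bbl/day
Fraction yield = 6.6%
yield = throughput * fraction / 100
yield = 173765 * 6.6 / 100 = 11468.49

11468.49 bbl/day


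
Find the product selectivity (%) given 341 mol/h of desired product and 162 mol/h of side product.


Selectivity = desired / (desired + undesired) * 100
Total products = 341 + 162 = 503 mol/h
S = 341 / 503 * 100
= 0.6779 * 100
= 67.79 %

67.79 %


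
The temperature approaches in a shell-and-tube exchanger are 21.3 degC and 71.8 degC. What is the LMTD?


LMTD = (dT1 - dT2) / ln(dT1/dT2)
= (21.3 - 71.8) / ln(21.3 / 71.8) = -50.5 / -1.21518 = 41.56

41.56 degC


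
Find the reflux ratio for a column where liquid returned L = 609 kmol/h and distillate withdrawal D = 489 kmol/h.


Reflux ratio definition: R = L / D (liquid returned / distillate withdrawn)
L = 609 kmol/h, D = 489 kmol/h
R = 609 / 489 = 1.245

1.245


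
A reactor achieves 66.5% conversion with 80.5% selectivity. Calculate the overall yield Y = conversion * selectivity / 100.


Overall yield = conversion (%) * selectivity (%) / 100
Conversion = 66.5%, Selectivity = 80.5%
Y = 66.5 * 80.5 / 100
= 53.5325 %

53.5325 %


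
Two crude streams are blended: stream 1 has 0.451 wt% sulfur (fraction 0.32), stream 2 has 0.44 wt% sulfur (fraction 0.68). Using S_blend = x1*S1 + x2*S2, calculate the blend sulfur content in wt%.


Linear sulfur blending: S_blend = x1*S1 + x2*S2
Contribution 1: 0.32 * 0.451 = 0.14432 wt%
Contribution 2: 0.68 * 0.44 = 0.2992 wt%
S_blend = 0.14432 + 0.2992 = 0.44352

0.44352 wt%


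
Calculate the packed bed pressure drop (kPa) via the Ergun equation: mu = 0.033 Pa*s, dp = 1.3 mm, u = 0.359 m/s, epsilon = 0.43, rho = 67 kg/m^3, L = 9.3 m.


dp = 1.3 mm = 0.0013 m
Viscous term = 150*0.033*0.359*(1-0.43)^2 / (0.0013^2*0.43^3) = 4296920
Inertial term = 1.75*67*0.359^2*(1-0.43) / (0.0013*0.43^3) = 83335.1
dP/L = 4296920 + 83335.1 = 4380260 Pa/m
dP = 4380260 * 9.3 / 1000 = 40740 kPa

40740 kPa


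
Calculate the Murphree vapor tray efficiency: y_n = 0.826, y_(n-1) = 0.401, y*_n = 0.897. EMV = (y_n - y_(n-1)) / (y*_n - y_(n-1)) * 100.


Murphree vapor efficiency: EMV = (y_n - y_(n-1)) / (y*_n - y_(n-1)) * 100
EMV = (0.826 - 0.401) / (0.897 - 0.401) * 100 = 0.425 / 0.496 * 100 = 85.69

85.69 %


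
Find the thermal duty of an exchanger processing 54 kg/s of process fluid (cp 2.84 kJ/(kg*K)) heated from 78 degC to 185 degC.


Q = m_dot * cp * delta_T
delta_T = 185 - 78 = 107 K
Q = 54 * 2.84 * 107
= 153.36 * 107
= 16409.52 kW

16409.52 kW


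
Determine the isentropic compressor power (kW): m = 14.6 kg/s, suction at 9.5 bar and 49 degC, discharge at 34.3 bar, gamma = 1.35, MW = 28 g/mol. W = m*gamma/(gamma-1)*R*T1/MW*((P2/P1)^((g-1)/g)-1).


Isentropic work: W = m*(gamma/(gamma-1))*(R*T1/MW)*((P2/P1)^((gamma-1)/gamma) - 1)
T1 = 49 + 273.15 = 322.15 K
Pressure ratio = 34.3 / 9.5 = 3.61053
Exponent = (1.35 - 1)/1.35 = 0.259259
(P2/P1)^exp - 1 = 3.61053^0.259259 - 1 = 0.394939
W = 14.6 * 1.35 / 0.35 * 8.314 * 322.15 / 28 * 0.394939 = 2127

2127 kW


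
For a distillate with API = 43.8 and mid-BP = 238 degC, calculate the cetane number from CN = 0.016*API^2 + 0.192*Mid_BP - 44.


CN = 0.016 * 43.8^2 + 0.192 * 238 - 44
CN = 30.69504 + 45.696 - 44 = 32.39104

32.39104


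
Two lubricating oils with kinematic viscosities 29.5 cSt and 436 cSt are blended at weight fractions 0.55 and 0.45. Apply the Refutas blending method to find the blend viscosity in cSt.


Refutas method: VBN_i = 14.534*ln(ln(visc_i + 0.8)) + 10.975, blended linearly by mass fraction; since VBN is linear in VBI_i = ln(ln(visc_i + 0.8)) and the fractions sum to 1, blend VBI directly: visc = exp(exp(VBI_blend)) - 0.8
VBI_1 = ln(ln(29.5 + 0.8)) = 1.22705
VBI_2 = ln(ln(436 + 0.8)) = 1.80492
VBI_blend = 0.55 * 1.22705 + 0.45 * 1.80492 = 1.48709
visc_blend = exp(exp(1.48709)) - 0.8 = 82.65

82.65 cSt


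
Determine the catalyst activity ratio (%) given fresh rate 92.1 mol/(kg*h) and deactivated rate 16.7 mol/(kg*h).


Activity (%) = (rate_used / rate_fresh) * 100
rate_used = 16.7, rate_fresh = 92.1
= (16.7 / 92.1) * 100
= 0.1813 * 100 = 18.13

18.13 %


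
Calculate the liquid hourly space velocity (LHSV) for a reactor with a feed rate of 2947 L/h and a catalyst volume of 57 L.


LHSV = volumetric feed rate / catalyst volume
= 2947 L/h / 57 L
= 51.70 h^-1

51.70 h^-1


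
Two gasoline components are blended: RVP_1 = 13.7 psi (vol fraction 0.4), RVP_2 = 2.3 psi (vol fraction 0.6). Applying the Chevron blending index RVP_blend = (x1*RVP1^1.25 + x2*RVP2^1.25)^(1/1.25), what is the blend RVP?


Chevron index: RVP_blend = (sum xi*RVPi^1.25)^(1/1.25)
RVP^1.25 terms: 0.4 * 13.7^1.25 + 0.6 * 2.3^1.25 = 12.2424
RVP_blend = 12.2424^(1/1.25) = 7.418

7.418 psi


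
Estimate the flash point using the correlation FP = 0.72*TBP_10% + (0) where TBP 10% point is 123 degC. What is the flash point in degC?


FP = 0.72 * 123 + (0) = 88.56

88.56 degC


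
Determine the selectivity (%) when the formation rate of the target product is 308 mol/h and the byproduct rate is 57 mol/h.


Selectivity = desired / (desired + undesired) * 100
Total products = 308 + 57 = 365 mol/h
S = 308 / 365 * 100
= 0.8438 * 100
= 84.38 %

84.38 %


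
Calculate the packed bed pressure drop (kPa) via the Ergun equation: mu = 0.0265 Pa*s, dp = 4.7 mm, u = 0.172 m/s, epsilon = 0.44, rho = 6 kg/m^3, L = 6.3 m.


dp = 4.7 mm = 0.0047 m
Viscous term = 150*0.0265*0.172*(1-0.44)^2 / (0.0047^2*0.44^3) = 113943
Inertial term = 1.75*6*0.172^2*(1-0.44) / (0.0047*0.44^3) = 434.489
dP/L = 113943 + 434.489 = 114377 Pa/m
dP = 114377 * 6.3 / 1000 = 720.6 kPa

720.6 kPa


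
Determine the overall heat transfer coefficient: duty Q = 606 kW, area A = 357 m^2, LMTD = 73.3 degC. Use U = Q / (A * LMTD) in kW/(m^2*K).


From Q = U*A*LMTD, U = Q / (A * LMTD)
U = 606 / (357 * 73.3) = 606 / 26168.1 = 0.02316

0.02316 kW/(m^2*K)


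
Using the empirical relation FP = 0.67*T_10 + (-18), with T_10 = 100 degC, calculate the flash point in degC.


FP = 0.67 * 100 + (-18) = 49

49 degC


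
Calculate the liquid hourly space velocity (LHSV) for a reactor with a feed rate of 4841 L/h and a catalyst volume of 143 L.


LHSV = volumetric feed rate / catalyst volume
= 4841 L/h / 143 L
= 33.85 h^-1

33.85 h^-1


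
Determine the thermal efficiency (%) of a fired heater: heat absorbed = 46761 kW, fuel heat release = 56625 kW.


Furnace efficiency = Q_absorbed / Q_fuel * 100
= 46761 / 56625 * 100 = 82.58

82.58 %


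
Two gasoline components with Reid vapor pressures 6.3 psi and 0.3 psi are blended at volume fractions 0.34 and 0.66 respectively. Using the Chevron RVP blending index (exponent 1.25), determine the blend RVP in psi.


Chevron index: RVP_blend = (sum xi*RVPi^1.25)^(1/1.25)
RVP^1.25 terms: 0.34 * 6.3^1.25 + 0.66 * 0.3^1.25 = 3.54009
RVP_blend = 3.54009^(1/1.25) = 2.749

2.749 psi


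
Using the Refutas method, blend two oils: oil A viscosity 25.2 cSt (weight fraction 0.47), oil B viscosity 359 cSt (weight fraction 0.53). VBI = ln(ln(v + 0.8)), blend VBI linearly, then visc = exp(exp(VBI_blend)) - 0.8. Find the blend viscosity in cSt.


Refutas method: VBN_i = 14.534*ln(ln(visc_i + 0.8)) + 10.975, blended linearly by mass fraction; since VBN is linear in VBI_i = ln(ln(visc_i + 0.8)) and the fractions sum to 1, blend VBI directly: visc = exp(exp(VBI_blend)) - 0.8
VBI_1 = ln(ln(25.2 + 0.8)) = 1.18114
VBI_2 = ln(ln(359 + 0.8)) = 1.7725
VBI_blend = 0.47 * 1.18114 + 0.53 * 1.7725 = 1.49456
visc_blend = exp(exp(1.49456)) - 0.8 = 85.46

85.46 cSt


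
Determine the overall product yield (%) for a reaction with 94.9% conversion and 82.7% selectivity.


Overall yield = conversion (%) * selectivity (%) / 100
Conversion = 94.9%, Selectivity = 82.7%
Y = 94.9 * 82.7 / 100
= 78.4823 %

78.4823 %


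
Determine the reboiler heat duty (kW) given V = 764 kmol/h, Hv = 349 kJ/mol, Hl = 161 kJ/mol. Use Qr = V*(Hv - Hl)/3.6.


Qr = 764 * (349 - 161) / 3.6 = 764 * 188 / 3.6 = 39900

39900 kW


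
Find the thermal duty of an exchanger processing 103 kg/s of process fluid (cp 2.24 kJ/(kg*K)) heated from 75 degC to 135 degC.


Q = m_dot * cp * delta_T
delta_T = 135 - 75 = 60 K
Q = 103 * 2.24 * 60
= 230.72 * 60
= 13843.2 kW

13843.2 kW


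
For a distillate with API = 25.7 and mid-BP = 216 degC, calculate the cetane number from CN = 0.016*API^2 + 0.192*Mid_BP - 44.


CN = 0.016 * 25.7^2 + 0.192 * 216 - 44
CN = 10.56784 + 41.472 - 44 = 8.03984

8.03984


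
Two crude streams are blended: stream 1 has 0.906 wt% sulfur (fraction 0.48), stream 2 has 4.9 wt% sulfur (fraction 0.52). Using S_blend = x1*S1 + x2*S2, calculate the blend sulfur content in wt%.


Linear sulfur blending: S_blend = x1*S1 + x2*S2
Contribution 1: 0.48 * 0.906 = 0.43488 wt%
Contribution 2: 0.52 * 4.9 = 2.548 wt%
S_blend = 0.43488 + 2.548 = 2.98288

2.98288 wt%


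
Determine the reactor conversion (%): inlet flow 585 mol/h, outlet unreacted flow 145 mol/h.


X = (F_in - F_out) / F_in * 100
Moles reacted = 585 - 145 = 440
X = 440 / 585 * 100
= 0.7521 * 100
= 75.21 %

75.21 %


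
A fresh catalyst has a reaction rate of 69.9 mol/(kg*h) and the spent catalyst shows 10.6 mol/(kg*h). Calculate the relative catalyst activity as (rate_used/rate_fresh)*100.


Activity (%) = (rate_used / rate_fresh) * 100
rate_used = 10.6, rate_fresh = 69.9
= (10.6 / 69.9) * 100
= 0.1516 * 100 = 15.16

15.16 %


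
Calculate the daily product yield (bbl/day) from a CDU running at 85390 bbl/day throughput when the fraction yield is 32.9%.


Crude throughput = 85390 bbl/day
Fraction yield = 32.9%
yield = throughput * fraction / 100
yield = 85390 * 32.9 / 100 = 28093.31

28093.31 bbl/day


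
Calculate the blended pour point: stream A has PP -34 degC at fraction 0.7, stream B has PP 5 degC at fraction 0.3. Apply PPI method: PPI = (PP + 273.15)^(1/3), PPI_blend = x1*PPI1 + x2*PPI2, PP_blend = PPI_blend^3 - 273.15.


PPI_1 = (-34 + 273.15)^(1/3) = 6.20712
PPI_2 = (5 + 273.15)^(1/3) = 6.527693
PPI_blend = 0.7 * 6.20712 + 0.3 * 6.527693 = 6.303292
PP_blend = 6.303292^3 - 273.15 = 250.4392 - 273.15 = -22.71

-22.71 degC


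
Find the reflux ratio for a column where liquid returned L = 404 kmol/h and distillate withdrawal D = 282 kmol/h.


Reflux ratio definition: R = L / D (liquid returned / distillate withdrawn)
L = 404 kmol/h, D = 282 kmol/h
R = 404 / 282 = 1.433

1.433


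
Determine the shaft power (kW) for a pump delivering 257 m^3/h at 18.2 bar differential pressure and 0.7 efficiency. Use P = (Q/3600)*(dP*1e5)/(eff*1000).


Q = 257 / 3600 = 0.0713889 m^3/s
P = 0.0713889 * (18.2 * 1e5) / 0.7 / 1000 = 185.6

185.6 kW


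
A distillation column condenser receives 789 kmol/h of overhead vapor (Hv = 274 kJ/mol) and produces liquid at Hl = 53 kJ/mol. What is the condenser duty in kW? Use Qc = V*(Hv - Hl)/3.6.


Qc = 789 * (274 - 53) / 3.6 = 789 * 221 / 3.6 = 48440

48440 kW


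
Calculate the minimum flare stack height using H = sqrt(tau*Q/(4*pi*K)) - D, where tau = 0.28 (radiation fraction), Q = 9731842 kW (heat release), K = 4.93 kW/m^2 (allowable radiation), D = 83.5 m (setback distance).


tau*Q/(4*pi*K) = 0.28 * 9731842 / (4 * pi * 4.93) = 43984.2
sqrt(43984.2) = 209.724
H = 209.724 - 83.5 = 126.2

126.2 m


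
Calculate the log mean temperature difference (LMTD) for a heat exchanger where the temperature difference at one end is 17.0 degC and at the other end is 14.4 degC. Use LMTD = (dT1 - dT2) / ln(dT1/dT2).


LMTD = (dT1 - dT2) / ln(dT1/dT2)
= (17.0 - 14.4) / ln(17.0 / 14.4) = 2.6 / 0.165985 = 15.66

15.66 degC


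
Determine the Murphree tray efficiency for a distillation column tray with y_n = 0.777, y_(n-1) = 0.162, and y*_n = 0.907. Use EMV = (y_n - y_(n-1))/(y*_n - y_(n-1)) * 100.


Murphree vapor efficiency: EMV = (y_n - y_(n-1)) / (y*_n - y_(n-1)) * 100
EMV = (0.777 - 0.162) / (0.907 - 0.162) * 100 = 0.615 / 0.745 * 100 = 82.55

82.55 %


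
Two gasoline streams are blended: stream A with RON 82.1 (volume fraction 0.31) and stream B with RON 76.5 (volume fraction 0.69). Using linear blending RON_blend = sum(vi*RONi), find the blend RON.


Linear blending: RON_blend = sum(vi * RONi)
Contribution 1: 0.31 * 82.1 = 25.451
Contribution 2: 0.69 * 76.5 = 52.785
RON_blend = 25.451 + 52.785 = 78.236

78.236


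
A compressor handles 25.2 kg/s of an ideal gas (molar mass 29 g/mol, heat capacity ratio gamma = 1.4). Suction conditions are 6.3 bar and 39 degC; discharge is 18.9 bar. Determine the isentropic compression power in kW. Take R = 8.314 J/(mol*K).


Isentropic work: W = m*(gamma/(gamma-1))*(R*T1/MW)*((P2/P1)^((gamma-1)/gamma) - 1)
T1 = 39 + 273.15 = 312.15 K
Pressure ratio = 18.9 / 6.3 = 3
Exponent = (1.4 - 1)/1.4 = 0.285714
(P2/P1)^exp - 1 = 3^0.285714 - 1 = 0.368738
W = 25.2 * 1.4 / 0.4 * 8.314 * 312.15 / 29 * 0.368738 = 2910

2910 kW


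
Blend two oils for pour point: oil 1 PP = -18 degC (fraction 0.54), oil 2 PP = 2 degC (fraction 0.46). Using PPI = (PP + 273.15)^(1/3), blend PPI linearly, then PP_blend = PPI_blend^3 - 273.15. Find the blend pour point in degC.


PPI_1 = (-18 + 273.15)^(1/3) = 6.342569
PPI_2 = (2 + 273.15)^(1/3) = 6.504139
PPI_blend = 0.54 * 6.342569 + 0.46 * 6.504139 = 6.416891
PP_blend = 6.416891^3 - 273.15 = 264.225 - 273.15 = -8.92

-8.92 degC


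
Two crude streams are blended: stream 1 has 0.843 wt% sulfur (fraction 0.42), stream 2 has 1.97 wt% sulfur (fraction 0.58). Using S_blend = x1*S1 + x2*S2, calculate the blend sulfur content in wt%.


Linear sulfur blending: S_blend = x1*S1 + x2*S2
Contribution 1: 0.42 * 0.843 = 0.35406 wt%
Contribution 2: 0.58 * 1.97 = 1.1426 wt%
S_blend = 0.35406 + 1.1426 = 1.49666

1.49666 wt%


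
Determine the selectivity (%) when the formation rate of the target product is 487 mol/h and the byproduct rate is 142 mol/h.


Selectivity = desired / (desired + undesired) * 100
Total products = 487 + 142 = 629 mol/h
S = 487 / 629 * 100
= 0.7742 * 100
= 77.42 %

77.42 %


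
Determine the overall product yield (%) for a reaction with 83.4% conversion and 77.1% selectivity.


Overall yield = conversion (%) * selectivity (%) / 100
Conversion = 83.4%, Selectivity = 77.1%
Y = 83.4 * 77.1 / 100
= 64.3014 %

64.3014 %


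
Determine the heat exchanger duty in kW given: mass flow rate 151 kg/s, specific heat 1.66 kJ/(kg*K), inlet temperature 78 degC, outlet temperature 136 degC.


Q = m_dot * cp * delta_T
delta_T = 136 - 78 = 58 K
Q = 151 * 1.66 * 58
= 250.66 * 58
= 14538.28 kW

14538.28 kW


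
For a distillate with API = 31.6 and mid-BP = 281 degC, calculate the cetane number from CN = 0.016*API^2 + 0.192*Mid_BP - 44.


CN = 0.016 * 31.6^2 + 0.192 * 281 - 44
CN = 15.97696 + 53.952 - 44 = 25.92896

25.92896


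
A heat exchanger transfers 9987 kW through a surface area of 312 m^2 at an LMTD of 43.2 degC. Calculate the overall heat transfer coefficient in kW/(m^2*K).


From Q = U*A*LMTD, U = Q / (A * LMTD)
U = 9987 / (312 * 43.2) = 9987 / 13478.4 = 0.7410

0.7410 kW/(m^2*K)


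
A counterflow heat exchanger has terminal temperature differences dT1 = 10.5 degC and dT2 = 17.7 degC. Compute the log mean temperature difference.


LMTD = (dT1 - dT2) / ln(dT1/dT2)
= (10.5 - 17.7) / ln(10.5 / 17.7) = -7.2 / -0.522189 = 13.79

13.79 degC


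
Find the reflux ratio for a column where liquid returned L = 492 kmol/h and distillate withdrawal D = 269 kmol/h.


Reflux ratio definition: R = L / D (liquid returned / distillate withdrawn)
L = 492 kmol/h, D = 269 kmol/h
R = 492 / 269 = 1.829

1.829


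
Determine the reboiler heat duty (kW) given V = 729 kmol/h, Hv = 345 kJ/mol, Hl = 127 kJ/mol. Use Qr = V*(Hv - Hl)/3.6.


Qr = 729 * (345 - 127) / 3.6 = 729 * 218 / 3.6 = 44140

44140 kW


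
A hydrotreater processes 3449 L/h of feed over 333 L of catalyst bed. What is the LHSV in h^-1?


LHSV = volumetric feed rate / catalyst volume
= 3449 L/h / 333 L
= 10.36 h^-1

10.36 h^-1


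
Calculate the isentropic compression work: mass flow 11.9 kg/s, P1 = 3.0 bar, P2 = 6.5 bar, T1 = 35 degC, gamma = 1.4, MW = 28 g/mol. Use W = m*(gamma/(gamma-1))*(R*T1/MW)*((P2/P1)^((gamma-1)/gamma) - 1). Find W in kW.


Isentropic work: W = m*(gamma/(gamma-1))*(R*T1/MW)*((P2/P1)^((gamma-1)/gamma) - 1)
T1 = 35 + 273.15 = 308.15 K
Pressure ratio = 6.5 / 3.0 = 2.16667
Exponent = (1.4 - 1)/1.4 = 0.285714
(P2/P1)^exp - 1 = 2.16667^0.285714 - 1 = 0.247213
W = 11.9 * 1.4 / 0.4 * 8.314 * 308.15 / 28 * 0.247213 = 942.1

942.1 kW


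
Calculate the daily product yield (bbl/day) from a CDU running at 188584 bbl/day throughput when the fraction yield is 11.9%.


Crude throughput = 188584 bbl/day
Fraction yield = 11.9%
yield = throughput * fraction / 100
yield = 188584 * 11.9 / 100 = 22441.496

22441.496 bbl/day


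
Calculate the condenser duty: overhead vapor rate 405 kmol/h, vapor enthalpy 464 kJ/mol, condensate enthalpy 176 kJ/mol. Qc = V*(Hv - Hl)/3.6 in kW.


Qc = 405 * (464 - 176) / 3.6 = 405 * 288 / 3.6 = 32400

32400 kW


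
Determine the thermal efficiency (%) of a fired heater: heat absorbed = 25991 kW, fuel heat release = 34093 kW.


Furnace efficiency = Q_absorbed / Q_fuel * 100
= 25991 / 34093 * 100 = 76.24

76.24 %


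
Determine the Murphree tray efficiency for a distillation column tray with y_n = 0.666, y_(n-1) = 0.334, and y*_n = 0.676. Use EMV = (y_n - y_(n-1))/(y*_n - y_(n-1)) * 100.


Murphree vapor efficiency: EMV = (y_n - y_(n-1)) / (y*_n - y_(n-1)) * 100
EMV = (0.666 - 0.334) / (0.676 - 0.334) * 100 = 0.332 / 0.342 * 100 = 97.08

97.08 %


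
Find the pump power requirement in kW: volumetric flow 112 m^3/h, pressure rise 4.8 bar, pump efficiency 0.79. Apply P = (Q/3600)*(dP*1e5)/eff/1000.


Q = 112 / 3600 = 0.0311111 m^3/s
P = 0.0311111 * (4.8 * 1e5) / 0.79 / 1000 = 18.90

18.90 kW


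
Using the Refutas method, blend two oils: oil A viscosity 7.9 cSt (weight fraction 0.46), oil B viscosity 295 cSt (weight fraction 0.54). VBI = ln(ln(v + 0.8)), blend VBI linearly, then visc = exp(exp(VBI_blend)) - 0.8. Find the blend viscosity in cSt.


Refutas method: VBN_i = 14.534*ln(ln(visc_i + 0.8)) + 10.975, blended linearly by mass fraction; since VBN is linear in VBI_i = ln(ln(visc_i + 0.8)) and the fractions sum to 1, blend VBI directly: visc = exp(exp(VBI_blend)) - 0.8
VBI_1 = ln(ln(7.9 + 0.8)) = 0.771645
VBI_2 = ln(ln(295 + 0.8)) = 1.73865
VBI_blend = 0.46 * 0.771645 + 0.54 * 1.73865 = 1.29383
visc_blend = exp(exp(1.29383)) - 0.8 = 37.55

37.55 cSt


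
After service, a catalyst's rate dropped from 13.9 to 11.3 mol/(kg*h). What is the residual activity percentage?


Activity (%) = (rate_used / rate_fresh) * 100
rate_used = 11.3, rate_fresh = 13.9
= (11.3 / 13.9) * 100
= 0.8129 * 100 = 81.29

81.29 %


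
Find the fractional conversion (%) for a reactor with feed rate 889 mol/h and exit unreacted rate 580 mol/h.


X = (F_in - F_out) / F_in * 100
Moles reacted = 889 - 580 = 309
X = 309 / 889 * 100
= 0.3476 * 100
= 34.76 %

34.76 %


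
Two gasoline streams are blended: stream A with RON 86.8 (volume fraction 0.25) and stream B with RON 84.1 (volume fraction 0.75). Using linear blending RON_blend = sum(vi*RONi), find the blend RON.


Linear blending: RON_blend = sum(vi * RONi)
Contribution 1: 0.25 * 86.8 = 21.7
Contribution 2: 0.75 * 84.1 = 63.075
RON_blend = 21.7 + 63.075 = 84.775

84.775


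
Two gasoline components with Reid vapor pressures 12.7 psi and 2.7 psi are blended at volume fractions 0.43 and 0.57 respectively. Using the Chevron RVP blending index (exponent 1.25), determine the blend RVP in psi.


Chevron index: RVP_blend = (sum xi*RVPi^1.25)^(1/1.25)
RVP^1.25 terms: 0.43 * 12.7^1.25 + 0.57 * 2.7^1.25 = 12.2819
RVP_blend = 12.2819^(1/1.25) = 7.437

7.437 psi


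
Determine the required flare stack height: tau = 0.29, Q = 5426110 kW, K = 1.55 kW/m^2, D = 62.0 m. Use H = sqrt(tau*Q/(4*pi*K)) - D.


tau*Q/(4*pi*K) = 0.29 * 5426110 / (4 * pi * 1.55) = 80787.7
sqrt(80787.7) = 284.232
H = 284.232 - 62.0 = 222.2

222.2 m


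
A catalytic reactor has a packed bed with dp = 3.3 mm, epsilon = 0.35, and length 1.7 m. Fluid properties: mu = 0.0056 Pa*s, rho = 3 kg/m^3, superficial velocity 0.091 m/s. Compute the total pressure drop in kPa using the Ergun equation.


dp = 3.3 mm = 0.0033 m
Viscous term = 150*0.0056*0.091*(1-0.35)^2 / (0.0033^2*0.35^3) = 69169.6
Inertial term = 1.75*3*0.091^2*(1-0.35) / (0.0033*0.35^3) = 199.727
dP/L = 69169.6 + 199.727 = 69369.3 Pa/m
dP = 69369.3 * 1.7 / 1000 = 117.9 kPa

117.9 kPa


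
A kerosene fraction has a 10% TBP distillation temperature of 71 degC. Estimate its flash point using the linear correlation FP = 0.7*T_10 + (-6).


FP = 0.7 * 71 + (-6) = 43.7

43.7 degC


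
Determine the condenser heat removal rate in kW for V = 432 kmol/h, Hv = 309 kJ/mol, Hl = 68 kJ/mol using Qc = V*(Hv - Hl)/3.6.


Qc = 432 * (309 - 68) / 3.6 = 432 * 241 / 3.6 = 28920

28920 kW


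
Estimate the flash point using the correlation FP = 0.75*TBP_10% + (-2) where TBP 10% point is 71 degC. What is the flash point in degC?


FP = 0.75 * 71 + (-2) = 51.25

51.25 degC


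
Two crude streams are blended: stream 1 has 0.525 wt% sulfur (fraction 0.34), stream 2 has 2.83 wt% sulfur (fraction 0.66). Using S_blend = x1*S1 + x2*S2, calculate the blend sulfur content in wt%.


Linear sulfur blending: S_blend = x1*S1 + x2*S2
Contribution 1: 0.34 * 0.525 = 0.1785 wt%
Contribution 2: 0.66 * 2.83 = 1.8678 wt%
S_blend = 0.1785 + 1.8678 = 2.0463

2.0463 wt%


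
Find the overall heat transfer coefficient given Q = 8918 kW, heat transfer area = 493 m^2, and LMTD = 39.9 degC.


From Q = U*A*LMTD, U = Q / (A * LMTD)
U = 8918 / (493 * 39.9) = 8918 / 19670.7 = 0.4534

0.4534 kW/(m^2*K)


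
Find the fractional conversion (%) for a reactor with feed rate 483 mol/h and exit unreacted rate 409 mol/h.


X = (F_in - F_out) / F_in * 100
Moles reacted = 483 - 409 = 74
X = 74 / 483 * 100
= 0.1532 * 100
= 15.32 %

15.32 %


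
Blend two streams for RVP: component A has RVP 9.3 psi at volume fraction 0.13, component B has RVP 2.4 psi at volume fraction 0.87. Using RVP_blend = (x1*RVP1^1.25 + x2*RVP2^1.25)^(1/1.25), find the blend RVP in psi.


Chevron index: RVP_blend = (sum xi*RVPi^1.25)^(1/1.25)
RVP^1.25 terms: 0.13 * 9.3^1.25 + 0.87 * 2.4^1.25 = 4.71015
RVP_blend = 4.71015^(1/1.25) = 3.455

3.455 psi


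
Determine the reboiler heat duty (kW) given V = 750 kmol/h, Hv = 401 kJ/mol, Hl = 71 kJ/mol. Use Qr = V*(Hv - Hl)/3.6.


Qr = 750 * (401 - 71) / 3.6 = 750 * 330 / 3.6 = 68750

68750 kW


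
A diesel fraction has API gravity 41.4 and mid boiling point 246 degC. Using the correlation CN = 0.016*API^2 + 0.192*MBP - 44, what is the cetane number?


CN = 0.016 * 41.4^2 + 0.192 * 246 - 44
CN = 27.42336 + 47.232 - 44 = 30.65536

30.65536


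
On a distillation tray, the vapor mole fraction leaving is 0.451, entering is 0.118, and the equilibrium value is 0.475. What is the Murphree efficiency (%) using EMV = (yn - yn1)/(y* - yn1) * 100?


Murphree vapor efficiency: EMV = (y_n - y_(n-1)) / (y*_n - y_(n-1)) * 100
EMV = (0.451 - 0.118) / (0.475 - 0.118) * 100 = 0.333 / 0.357 * 100 = 93.28

93.28 %


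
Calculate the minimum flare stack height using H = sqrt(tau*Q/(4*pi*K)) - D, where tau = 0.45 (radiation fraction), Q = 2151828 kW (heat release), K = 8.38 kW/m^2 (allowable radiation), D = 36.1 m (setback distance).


tau*Q/(4*pi*K) = 0.45 * 2151828 / (4 * pi * 8.38) = 9195.31
sqrt(9195.31) = 95.8922
H = 95.8922 - 36.1 = 59.79

59.79 m


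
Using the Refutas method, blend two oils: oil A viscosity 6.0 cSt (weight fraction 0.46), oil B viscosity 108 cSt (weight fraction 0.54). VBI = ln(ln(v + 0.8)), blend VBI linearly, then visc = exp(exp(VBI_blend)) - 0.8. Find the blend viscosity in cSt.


Refutas method: VBN_i = 14.534*ln(ln(visc_i + 0.8)) + 10.975, blended linearly by mass fraction; since VBN is linear in VBI_i = ln(ln(visc_i + 0.8)) and the fractions sum to 1, blend VBI directly: visc = exp(exp(VBI_blend)) - 0.8
VBI_1 = ln(ln(6.0 + 0.8)) = 0.650721
VBI_2 = ln(ln(108 + 0.8)) = 1.54533
VBI_blend = 0.46 * 0.650721 + 0.54 * 1.54533 = 1.13381
visc_blend = exp(exp(1.13381)) - 0.8 = 21.56

21.56 cSt


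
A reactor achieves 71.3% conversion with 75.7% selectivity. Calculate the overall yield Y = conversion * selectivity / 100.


Overall yield = conversion (%) * selectivity (%) / 100
Conversion = 71.3%, Selectivity = 75.7%
Y = 71.3 * 75.7 / 100
= 53.9741 %

53.9741 %


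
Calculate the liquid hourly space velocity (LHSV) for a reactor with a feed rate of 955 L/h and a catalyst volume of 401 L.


LHSV = volumetric feed rate / catalyst volume
= 955 L/h / 401 L
= 2.382 h^-1

2.382 h^-1


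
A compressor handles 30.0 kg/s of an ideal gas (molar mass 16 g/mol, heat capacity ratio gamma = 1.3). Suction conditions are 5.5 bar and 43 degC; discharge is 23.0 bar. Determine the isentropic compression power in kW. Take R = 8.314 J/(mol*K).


Isentropic work: W = m*(gamma/(gamma-1))*(R*T1/MW)*((P2/P1)^((gamma-1)/gamma) - 1)
T1 = 43 + 273.15 = 316.15 K
Pressure ratio = 23.0 / 5.5 = 4.18182
Exponent = (1.3 - 1)/1.3 = 0.230769
(P2/P1)^exp - 1 = 4.18182^0.230769 - 1 = 0.391207
W = 30.0 * 1.3 / 0.3 * 8.314 * 316.15 / 16 * 0.391207 = 8355

8355 kW


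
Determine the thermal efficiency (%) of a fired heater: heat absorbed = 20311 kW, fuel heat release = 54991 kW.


Furnace efficiency = Q_absorbed / Q_fuel * 100
= 20311 / 54991 * 100 = 36.94

36.94 %


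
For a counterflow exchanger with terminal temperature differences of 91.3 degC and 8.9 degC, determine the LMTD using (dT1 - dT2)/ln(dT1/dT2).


LMTD = (dT1 - dT2) / ln(dT1/dT2)
= (91.3 - 8.9) / ln(91.3 / 8.9) = 82.4 / 2.3281 = 35.39

35.39 degC


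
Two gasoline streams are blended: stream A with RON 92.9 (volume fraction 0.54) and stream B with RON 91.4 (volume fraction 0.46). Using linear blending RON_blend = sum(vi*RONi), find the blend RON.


Linear blending: RON_blend = sum(vi * RONi)
Contribution 1: 0.54 * 92.9 = 50.166
Contribution 2: 0.46 * 91.4 = 42.044
RON_blend = 50.166 + 42.044 = 92.21

92.21


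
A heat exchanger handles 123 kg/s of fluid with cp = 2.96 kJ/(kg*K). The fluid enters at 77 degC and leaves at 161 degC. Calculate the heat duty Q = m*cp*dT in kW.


Q = m_dot * cp * delta_T
delta_T = 161 - 77 = 84 K
Q = 123 * 2.96 * 84
= 364.08 * 84
= 30582.72 kW

30582.72 kW


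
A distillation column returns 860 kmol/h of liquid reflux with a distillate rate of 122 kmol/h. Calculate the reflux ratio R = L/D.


Reflux ratio definition: R = L / D (liquid returned / distillate withdrawn)
L = 860 kmol/h, D = 122 kmol/h
R = 860 / 122 = 7.049

7.049


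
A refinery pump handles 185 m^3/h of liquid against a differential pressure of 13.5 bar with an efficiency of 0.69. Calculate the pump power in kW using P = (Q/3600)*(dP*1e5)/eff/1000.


Q = 185 / 3600 = 0.0513889 m^3/s
P = 0.0513889 * (13.5 * 1e5) / 0.69 / 1000 = 100.5

100.5 kW


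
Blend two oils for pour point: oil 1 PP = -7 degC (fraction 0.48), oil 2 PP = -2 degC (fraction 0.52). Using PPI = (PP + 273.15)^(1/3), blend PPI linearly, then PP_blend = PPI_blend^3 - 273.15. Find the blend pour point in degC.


PPI_1 = (-7 + 273.15)^(1/3) = 6.432436
PPI_2 = (-2 + 273.15)^(1/3) = 6.472467
PPI_blend = 0.48 * 6.432436 + 0.52 * 6.472467 = 6.453252
PP_blend = 6.453252^3 - 273.15 = 268.7422 - 273.15 = -4.41

-4.41 degC


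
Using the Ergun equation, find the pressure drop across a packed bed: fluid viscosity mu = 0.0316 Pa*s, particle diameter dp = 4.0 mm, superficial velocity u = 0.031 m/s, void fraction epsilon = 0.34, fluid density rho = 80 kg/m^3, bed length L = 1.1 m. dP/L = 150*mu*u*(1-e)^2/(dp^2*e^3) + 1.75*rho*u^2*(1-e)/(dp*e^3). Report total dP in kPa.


dp = 4.0 mm = 0.004 m
Viscous term = 150*0.0316*0.031*(1-0.34)^2 / (0.004^2*0.34^3) = 101782
Inertial term = 1.75*80*0.031^2*(1-0.34) / (0.004*0.34^3) = 564.805
dP/L = 101782 + 564.805 = 102347 Pa/m
dP = 102347 * 1.1 / 1000 = 112.6 kPa

112.6 kPa


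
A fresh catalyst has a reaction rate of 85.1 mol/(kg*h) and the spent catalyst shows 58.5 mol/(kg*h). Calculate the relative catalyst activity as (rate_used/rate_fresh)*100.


Activity (%) = (rate_used / rate_fresh) * 100
rate_used = 58.5, rate_fresh = 85.1
= (58.5 / 85.1) * 100
= 0.6874 * 100 = 68.74

68.74 %


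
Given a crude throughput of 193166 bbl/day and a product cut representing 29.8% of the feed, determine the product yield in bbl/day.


Crude throughput = 193166 bbl/day
Fraction yield = 29.8%
yield = throughput * fraction / 100
yield = 193166 * 29.8 / 100 = 57563.468

57563.468 bbl/day


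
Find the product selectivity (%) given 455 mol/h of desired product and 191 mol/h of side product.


Selectivity = desired / (desired + undesired) * 100
Total products = 455 + 191 = 646 mol/h
S = 455 / 646 * 100
= 0.7043 * 100
= 70.43 %

70.43 %


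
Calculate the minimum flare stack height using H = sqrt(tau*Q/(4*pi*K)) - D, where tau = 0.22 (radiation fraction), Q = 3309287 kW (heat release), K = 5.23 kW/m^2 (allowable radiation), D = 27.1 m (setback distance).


tau*Q/(4*pi*K) = 0.22 * 3309287 / (4 * pi * 5.23) = 11077.6
sqrt(11077.6) = 105.25
H = 105.25 - 27.1 = 78.15

78.15 m


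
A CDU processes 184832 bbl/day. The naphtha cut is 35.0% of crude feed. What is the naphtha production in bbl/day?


Crude throughput = 184832 bbl/day
Fraction yield = 35.0%
yield = throughput * fraction / 100
yield = 184832 * 35.0 / 100 = 64691.2

64691.2 bbl/day


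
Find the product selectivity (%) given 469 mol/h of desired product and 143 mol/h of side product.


Selectivity = desired / (desired + undesired) * 100
Total products = 469 + 143 = 612 mol/h
S = 469 / 612 * 100
= 0.7663 * 100
= 76.63 %

76.63 %


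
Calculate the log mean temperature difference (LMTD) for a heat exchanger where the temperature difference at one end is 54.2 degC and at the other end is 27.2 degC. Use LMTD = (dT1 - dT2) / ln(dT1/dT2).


LMTD = (dT1 - dT2) / ln(dT1/dT2)
= (54.2 - 27.2) / ln(54.2 / 27.2) = 27 / 0.689464 = 39.16

39.16 degC


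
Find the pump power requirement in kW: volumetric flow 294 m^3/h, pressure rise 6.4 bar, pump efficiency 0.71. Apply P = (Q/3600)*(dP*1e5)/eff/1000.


Q = 294 / 3600 = 0.0816667 m^3/s
P = 0.0816667 * (6.4 * 1e5) / 0.71 / 1000 = 73.62

73.62 kW
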